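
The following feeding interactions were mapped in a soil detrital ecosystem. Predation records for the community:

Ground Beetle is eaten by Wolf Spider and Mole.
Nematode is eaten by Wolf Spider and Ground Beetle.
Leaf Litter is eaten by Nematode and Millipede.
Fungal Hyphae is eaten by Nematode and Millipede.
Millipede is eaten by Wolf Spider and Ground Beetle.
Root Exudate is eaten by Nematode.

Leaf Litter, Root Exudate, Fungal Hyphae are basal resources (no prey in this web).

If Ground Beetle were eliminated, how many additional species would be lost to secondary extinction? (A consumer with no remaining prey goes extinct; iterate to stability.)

Remove Ground Beetle.
Round 1: Mole (all prey gone) → extinct.
No further losses. Total secondary extinctions: 1.

1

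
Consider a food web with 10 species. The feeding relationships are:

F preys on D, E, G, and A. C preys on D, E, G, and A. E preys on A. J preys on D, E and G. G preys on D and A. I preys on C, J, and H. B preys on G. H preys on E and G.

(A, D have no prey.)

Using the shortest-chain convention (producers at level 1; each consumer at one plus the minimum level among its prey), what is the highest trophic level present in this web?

3

Producers (level 1): A, D.
Following each consumer down to its lowest-level prey: D → J → I (levels 1 through 3).
All prey of I (J 2, C 2, H 3) are at level 2 or above, so I is at level 1 + 2 = 3.
Every consumer has at least one prey at level 2 or below, so none exceeds level 3.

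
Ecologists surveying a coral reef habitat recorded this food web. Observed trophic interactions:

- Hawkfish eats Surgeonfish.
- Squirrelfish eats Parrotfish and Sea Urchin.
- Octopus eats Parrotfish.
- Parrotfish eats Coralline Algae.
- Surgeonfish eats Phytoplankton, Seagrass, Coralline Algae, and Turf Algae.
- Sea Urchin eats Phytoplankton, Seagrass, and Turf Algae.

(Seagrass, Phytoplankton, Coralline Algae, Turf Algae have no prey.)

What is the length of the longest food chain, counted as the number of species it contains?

3 species

One longest chain: Seagrass → Surgeonfish → Hawkfish.
It has 3 species and 2 links.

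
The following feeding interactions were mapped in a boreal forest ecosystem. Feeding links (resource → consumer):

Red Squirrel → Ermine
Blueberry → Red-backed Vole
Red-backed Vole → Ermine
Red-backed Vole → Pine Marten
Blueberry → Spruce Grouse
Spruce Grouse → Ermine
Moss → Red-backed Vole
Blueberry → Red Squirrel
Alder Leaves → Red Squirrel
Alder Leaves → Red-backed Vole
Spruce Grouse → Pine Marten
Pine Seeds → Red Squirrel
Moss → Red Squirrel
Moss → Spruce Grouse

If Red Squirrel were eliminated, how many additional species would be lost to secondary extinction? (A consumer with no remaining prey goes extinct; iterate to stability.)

0

Remove Red Squirrel.
Every predator of it retains at least one other prey: Ermine still has Spruce Grouse, Red-backed Vole.
No consumer loses all prey, so no secondary extinctions occur.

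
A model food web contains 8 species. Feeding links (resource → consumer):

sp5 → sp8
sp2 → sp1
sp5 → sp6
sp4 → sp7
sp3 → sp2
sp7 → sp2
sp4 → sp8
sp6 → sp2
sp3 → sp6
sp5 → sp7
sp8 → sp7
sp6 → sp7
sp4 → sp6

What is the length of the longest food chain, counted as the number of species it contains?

One longest chain: sp4 → sp6 → sp7 → sp2 → sp1.
It has 5 species and 4 links.

5 species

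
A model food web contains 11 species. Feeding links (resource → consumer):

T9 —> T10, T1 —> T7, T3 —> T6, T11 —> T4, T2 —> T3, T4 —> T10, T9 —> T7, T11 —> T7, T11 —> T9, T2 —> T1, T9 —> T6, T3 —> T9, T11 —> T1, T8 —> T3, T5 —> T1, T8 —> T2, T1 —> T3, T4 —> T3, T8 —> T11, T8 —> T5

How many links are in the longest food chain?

5 links

One longest chain: T8 → T11 → T4 → T3 → T9 → T6.
It has 6 species and 5 links.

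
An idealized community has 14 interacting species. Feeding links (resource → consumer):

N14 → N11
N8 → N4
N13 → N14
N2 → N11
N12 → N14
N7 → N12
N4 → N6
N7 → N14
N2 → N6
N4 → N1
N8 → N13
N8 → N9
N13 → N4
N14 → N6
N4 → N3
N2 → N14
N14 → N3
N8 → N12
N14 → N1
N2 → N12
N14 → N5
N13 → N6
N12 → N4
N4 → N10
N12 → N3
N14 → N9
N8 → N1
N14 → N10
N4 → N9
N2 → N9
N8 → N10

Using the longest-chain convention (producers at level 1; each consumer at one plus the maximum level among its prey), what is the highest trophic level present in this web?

4

Producers (level 1): N8, N7, N2.
N8 → N12 → N4 → N10 gives N10 level 4.
No species has a prey at level 4, so no species reaches level 5.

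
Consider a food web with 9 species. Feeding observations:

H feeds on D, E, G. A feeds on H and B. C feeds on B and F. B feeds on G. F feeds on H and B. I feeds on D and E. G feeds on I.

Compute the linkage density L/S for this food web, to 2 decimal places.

There are L = 13 links among S = 9 species.
L/S = 13/9 = 1.4444 ≈ 1.44.

L/S = 1.44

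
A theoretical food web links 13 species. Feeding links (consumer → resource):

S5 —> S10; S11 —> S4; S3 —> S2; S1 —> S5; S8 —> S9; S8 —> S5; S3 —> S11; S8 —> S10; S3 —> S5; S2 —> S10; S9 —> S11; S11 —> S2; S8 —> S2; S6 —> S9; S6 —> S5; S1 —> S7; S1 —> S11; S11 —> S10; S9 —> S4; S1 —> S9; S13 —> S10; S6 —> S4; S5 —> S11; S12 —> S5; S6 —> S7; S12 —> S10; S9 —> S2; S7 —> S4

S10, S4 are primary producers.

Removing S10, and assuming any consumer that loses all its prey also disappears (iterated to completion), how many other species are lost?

2

Remove S10.
Round 1: S13 (all prey gone), S2 (all prey gone) → extinct.
No further losses. Total secondary extinctions: 2.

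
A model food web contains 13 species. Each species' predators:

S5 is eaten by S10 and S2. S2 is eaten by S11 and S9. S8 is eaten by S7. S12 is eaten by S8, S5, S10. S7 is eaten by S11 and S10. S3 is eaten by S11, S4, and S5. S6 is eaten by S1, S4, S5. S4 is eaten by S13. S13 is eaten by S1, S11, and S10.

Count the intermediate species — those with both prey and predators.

Intermediate species (has both prey and predators): S4, S8, S5, S2, S7, S13.
Count: 6.

6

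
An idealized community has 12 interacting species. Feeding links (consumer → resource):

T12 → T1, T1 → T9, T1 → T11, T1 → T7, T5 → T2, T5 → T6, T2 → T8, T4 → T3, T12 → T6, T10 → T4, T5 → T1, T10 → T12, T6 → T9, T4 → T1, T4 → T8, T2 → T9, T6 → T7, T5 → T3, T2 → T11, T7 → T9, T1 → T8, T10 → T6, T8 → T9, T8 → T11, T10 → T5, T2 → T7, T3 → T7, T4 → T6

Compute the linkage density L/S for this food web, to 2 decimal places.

There are L = 28 links among S = 12 species.
L/S = 28/12 = 2.3333 ≈ 2.33.

L/S = 2.33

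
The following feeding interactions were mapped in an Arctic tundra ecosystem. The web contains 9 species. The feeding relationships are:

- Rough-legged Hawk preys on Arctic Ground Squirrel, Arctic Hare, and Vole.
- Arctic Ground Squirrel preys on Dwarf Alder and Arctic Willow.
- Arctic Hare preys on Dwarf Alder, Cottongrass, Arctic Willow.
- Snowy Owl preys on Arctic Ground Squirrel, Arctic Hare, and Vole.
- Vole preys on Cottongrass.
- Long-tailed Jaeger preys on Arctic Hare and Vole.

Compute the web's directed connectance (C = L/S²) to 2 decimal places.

The web has S = 9 species and L = 14 feeding links.
C = L / S² = 14 / 81 = 0.1728 ≈ 0.17.

C = 0.17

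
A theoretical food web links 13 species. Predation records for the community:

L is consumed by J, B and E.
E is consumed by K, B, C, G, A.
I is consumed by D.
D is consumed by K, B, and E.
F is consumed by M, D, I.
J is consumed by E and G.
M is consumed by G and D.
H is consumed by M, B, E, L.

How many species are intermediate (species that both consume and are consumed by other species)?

Intermediate species (has both prey and predators): I, M, L, J, D, E.
Count: 6.

6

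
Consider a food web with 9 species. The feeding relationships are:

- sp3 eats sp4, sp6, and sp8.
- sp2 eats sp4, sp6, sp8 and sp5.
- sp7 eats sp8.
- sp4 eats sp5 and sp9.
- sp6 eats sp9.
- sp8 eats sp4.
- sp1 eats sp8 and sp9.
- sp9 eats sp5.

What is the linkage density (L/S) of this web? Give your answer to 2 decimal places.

L/S = 1.67

There are L = 15 links among S = 9 species.
L/S = 15/9 = 1.6667 ≈ 1.67.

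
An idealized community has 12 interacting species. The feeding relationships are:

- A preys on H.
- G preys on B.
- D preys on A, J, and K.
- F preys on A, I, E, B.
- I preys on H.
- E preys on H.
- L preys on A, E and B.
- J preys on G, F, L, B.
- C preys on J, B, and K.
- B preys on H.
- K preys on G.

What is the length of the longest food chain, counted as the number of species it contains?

5 species

One longest chain: H → B → F → J → C.
It has 5 species and 4 links.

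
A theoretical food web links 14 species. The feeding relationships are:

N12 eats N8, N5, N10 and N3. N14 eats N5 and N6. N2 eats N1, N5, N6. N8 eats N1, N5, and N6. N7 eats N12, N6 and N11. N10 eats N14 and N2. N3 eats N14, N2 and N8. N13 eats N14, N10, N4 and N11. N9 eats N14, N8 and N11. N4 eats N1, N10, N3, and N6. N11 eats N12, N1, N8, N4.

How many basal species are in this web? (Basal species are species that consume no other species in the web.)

3

Basal species (no prey listed): N1, N6, N5.
Count: 3.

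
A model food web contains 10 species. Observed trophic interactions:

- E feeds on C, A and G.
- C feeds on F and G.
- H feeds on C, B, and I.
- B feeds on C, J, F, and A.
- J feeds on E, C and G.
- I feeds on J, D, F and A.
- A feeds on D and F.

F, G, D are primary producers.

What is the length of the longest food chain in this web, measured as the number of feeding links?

5 links

One longest chain: F → C → E → J → B → H.
It has 6 species and 5 links.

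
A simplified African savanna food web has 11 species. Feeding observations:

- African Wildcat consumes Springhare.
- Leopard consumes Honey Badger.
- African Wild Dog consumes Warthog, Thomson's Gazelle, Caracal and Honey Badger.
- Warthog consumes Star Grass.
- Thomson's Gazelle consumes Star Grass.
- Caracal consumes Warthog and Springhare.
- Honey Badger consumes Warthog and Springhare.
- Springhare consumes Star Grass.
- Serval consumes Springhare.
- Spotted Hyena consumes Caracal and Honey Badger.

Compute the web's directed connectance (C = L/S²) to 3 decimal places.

C = 0.132

The web has S = 11 species and L = 16 feeding links.
C = L / S² = 16 / 121 = 0.1322 ≈ 0.132.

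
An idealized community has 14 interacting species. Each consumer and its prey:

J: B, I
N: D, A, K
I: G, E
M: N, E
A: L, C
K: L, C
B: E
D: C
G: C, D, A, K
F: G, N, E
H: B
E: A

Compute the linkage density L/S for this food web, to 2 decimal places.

L/S = 1.71

There are L = 24 links among S = 14 species.
L/S = 24/14 = 1.7143 ≈ 1.71.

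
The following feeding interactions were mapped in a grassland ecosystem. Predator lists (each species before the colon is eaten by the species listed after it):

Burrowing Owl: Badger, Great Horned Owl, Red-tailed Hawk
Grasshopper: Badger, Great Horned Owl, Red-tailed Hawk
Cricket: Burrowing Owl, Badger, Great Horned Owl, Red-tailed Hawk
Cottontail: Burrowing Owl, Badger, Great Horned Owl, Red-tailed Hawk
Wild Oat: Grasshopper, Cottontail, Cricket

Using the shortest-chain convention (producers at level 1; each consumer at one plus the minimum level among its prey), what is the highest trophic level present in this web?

3

Producers (level 1): Wild Oat.
Following each consumer down to its lowest-level prey: Wild Oat → Grasshopper → Badger (levels 1 through 3).
All prey of Badger (Grasshopper 2, Cottontail 2, Cricket 2, Burrowing Owl 3) are at level 2 or above, so Badger is at level 1 + 2 = 3.
Every consumer has at least one prey at level 2 or below, so none exceeds level 3.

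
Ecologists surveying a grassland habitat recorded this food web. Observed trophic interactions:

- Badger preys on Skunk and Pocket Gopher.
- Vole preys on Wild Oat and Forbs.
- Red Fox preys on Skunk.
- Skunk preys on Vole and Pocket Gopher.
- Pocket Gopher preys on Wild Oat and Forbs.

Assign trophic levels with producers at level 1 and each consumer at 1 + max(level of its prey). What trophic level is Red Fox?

Trophic level 4

Wild Oat is a producer → level 1.
Pocket Gopher eats Wild Oat (level 1); other prey at levels: Forbs 1 → level 2.
Skunk eats Pocket Gopher (level 2); other prey at levels: Vole 2 → level 3.
Red Fox eats Skunk → level 4.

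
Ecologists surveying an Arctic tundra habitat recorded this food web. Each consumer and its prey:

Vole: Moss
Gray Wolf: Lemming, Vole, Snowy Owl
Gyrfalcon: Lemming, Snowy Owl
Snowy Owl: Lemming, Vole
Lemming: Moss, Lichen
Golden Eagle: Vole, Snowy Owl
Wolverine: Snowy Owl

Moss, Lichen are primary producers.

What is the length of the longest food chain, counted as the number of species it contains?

4 species

One longest chain: Moss → Lemming → Snowy Owl → Golden Eagle.
It has 4 species and 3 links.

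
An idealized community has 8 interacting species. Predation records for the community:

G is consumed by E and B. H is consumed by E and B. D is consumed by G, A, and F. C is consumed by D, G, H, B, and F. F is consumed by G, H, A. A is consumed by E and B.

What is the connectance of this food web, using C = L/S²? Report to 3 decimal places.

The web has S = 8 species and L = 17 feeding links.
C = L / S² = 17 / 64 = 0.2656 ≈ 0.266.

C = 0.266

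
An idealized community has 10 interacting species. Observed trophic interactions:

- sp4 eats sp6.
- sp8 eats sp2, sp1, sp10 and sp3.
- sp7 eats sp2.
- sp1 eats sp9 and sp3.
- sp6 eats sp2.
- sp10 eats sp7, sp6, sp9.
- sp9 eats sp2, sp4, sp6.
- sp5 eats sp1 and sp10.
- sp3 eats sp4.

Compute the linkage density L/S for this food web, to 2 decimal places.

L/S = 1.80

There are L = 18 links among S = 10 species.
L/S = 18/10 = 1.8000 ≈ 1.80.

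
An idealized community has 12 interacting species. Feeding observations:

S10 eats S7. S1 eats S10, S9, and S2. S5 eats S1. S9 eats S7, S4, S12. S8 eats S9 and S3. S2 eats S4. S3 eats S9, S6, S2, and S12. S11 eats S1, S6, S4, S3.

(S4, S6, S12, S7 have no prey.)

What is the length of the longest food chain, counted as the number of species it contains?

One longest chain: S7 → S10 → S1 → S5.
It has 4 species and 3 links.

4 species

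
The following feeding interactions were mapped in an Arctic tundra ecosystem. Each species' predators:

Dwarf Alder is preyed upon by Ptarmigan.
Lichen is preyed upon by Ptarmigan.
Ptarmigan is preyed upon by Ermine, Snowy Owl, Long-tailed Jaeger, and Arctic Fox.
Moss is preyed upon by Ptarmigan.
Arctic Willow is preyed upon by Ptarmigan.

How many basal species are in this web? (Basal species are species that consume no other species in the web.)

Basal species (no prey listed): Lichen, Dwarf Alder, Arctic Willow, Moss.
Count: 4.

4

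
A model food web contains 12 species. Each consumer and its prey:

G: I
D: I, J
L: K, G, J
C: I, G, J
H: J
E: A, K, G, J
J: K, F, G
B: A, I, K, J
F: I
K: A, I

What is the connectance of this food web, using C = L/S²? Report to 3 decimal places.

C = 0.167

The web has S = 12 species and L = 24 feeding links.
C = L / S² = 24 / 144 = 0.1667 ≈ 0.167.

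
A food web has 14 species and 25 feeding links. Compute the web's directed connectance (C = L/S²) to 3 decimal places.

The web has S = 14 species and L = 25 feeding links.
C = L / S² = 25 / 196 = 0.1276 ≈ 0.128.

C = 0.128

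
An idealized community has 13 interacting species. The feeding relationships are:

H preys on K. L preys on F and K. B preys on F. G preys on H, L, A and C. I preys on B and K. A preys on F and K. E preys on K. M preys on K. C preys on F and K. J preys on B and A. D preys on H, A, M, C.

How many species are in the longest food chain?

3 species

One longest chain: F → A → D.
It has 3 species and 2 links.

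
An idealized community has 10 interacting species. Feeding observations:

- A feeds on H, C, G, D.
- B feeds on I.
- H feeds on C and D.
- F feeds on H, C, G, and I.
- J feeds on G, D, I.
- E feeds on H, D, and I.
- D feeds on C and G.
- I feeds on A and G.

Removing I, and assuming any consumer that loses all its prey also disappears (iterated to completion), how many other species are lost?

1

Remove I.
Round 1: B (all prey gone) → extinct.
No further losses. Total secondary extinctions: 1.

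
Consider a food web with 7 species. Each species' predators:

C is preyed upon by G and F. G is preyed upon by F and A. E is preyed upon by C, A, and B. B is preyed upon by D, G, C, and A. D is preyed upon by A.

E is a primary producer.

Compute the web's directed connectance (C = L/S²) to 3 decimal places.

The web has S = 7 species and L = 12 feeding links.
C = L / S² = 12 / 49 = 0.2449 ≈ 0.245.

C = 0.245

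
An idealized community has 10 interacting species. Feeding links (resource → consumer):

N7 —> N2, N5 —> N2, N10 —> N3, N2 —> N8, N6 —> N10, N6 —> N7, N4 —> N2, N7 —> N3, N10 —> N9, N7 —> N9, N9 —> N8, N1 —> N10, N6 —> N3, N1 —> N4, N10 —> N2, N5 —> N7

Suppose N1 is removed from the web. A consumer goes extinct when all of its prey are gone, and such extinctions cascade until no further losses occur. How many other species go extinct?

1

Remove N1.
Round 1: N4 (all prey gone) → extinct.
No further losses. Total secondary extinctions: 1.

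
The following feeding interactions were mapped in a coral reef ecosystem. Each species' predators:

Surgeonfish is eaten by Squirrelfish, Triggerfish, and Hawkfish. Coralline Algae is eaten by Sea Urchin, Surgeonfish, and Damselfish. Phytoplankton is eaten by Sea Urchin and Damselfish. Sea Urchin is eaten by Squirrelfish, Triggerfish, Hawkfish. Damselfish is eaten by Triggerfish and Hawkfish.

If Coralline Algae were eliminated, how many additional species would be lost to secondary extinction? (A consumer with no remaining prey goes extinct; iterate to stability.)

1

Remove Coralline Algae.
Round 1: Surgeonfish (all prey gone) → extinct.
No further losses. Total secondary extinctions: 1.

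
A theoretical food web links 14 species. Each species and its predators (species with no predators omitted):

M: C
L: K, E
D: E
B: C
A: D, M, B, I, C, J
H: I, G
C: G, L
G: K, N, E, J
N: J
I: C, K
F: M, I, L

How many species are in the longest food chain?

6 species

One longest chain: A → M → C → G → N → J.
It has 6 species and 5 links.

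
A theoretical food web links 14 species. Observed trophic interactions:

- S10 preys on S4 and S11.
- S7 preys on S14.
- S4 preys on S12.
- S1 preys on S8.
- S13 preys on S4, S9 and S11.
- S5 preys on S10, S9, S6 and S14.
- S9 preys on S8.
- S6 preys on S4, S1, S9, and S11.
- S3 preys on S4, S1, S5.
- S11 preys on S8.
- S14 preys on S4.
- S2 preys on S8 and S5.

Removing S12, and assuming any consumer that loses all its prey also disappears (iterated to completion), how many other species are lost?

Remove S12.
Round 1: S4 (all prey gone) → extinct.
Round 2: S14 (all prey gone) → extinct.
Round 3: S7 (all prey gone) → extinct.
No further losses. Total secondary extinctions: 3.

3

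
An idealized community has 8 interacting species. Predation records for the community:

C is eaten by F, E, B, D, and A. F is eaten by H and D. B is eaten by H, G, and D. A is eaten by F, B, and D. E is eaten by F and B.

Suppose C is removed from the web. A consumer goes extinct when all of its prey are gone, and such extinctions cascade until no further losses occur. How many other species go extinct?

7

Remove C.
Round 1: E (all prey gone), A (all prey gone) → extinct.
Round 2: B (all prey gone), F (all prey gone) → extinct.
Round 3: D (all prey gone), G (all prey gone), H (all prey gone) → extinct.
No further losses. Total secondary extinctions: 7.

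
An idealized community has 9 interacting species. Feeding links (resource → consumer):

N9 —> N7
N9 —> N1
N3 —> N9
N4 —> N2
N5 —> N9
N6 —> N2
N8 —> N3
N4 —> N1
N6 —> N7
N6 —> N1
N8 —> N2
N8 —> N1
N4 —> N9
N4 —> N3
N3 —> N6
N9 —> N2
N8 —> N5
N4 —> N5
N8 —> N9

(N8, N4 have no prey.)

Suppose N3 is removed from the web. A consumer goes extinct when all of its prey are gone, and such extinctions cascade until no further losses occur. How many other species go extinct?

1

Remove N3.
Round 1: N6 (all prey gone) → extinct.
No further losses. Total secondary extinctions: 1.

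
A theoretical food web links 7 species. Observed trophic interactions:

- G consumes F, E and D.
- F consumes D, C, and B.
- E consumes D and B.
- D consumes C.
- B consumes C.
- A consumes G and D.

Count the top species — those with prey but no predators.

1

Top species (has prey, but nothing eats it): A.
Count: 1.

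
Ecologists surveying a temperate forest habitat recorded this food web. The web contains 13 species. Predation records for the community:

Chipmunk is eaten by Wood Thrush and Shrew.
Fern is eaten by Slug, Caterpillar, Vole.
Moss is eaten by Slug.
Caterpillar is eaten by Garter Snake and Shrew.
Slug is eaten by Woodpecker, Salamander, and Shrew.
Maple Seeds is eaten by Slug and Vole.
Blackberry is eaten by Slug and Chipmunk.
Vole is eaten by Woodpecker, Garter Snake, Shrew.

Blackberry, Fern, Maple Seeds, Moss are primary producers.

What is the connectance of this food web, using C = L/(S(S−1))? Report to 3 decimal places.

The web has S = 13 species and L = 18 feeding links.
C = L / (S(S−1)) = 18 / 156 = 0.1154 ≈ 0.115.

C = 0.115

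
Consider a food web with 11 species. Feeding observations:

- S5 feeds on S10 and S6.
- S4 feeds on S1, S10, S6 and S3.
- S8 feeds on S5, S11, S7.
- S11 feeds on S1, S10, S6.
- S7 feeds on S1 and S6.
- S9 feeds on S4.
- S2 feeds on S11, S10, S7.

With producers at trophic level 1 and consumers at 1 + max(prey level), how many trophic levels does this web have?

Producers (level 1): S10, S3, S6, S1.
S6 → S7 → S2 gives S2 level 3.
No species has a prey at level 3, so no species reaches level 4.

3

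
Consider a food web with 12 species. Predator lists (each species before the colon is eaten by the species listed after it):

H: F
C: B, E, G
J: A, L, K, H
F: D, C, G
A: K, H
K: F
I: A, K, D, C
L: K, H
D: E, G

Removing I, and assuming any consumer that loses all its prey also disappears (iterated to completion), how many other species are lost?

0

Remove I.
Every predator of it retains at least one other prey: A still has J; K still has J, A, L; D still has F; C still has F.
No consumer loses all prey, so no secondary extinctions occur.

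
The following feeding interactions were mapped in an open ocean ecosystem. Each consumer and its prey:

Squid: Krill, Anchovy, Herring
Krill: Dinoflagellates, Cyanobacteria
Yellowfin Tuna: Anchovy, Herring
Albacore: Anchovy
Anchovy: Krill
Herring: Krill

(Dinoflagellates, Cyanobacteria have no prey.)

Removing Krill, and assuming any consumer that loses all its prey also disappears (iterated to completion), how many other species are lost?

Remove Krill.
Round 1: Anchovy (all prey gone), Herring (all prey gone) → extinct.
Round 2: Albacore (all prey gone), Squid (all prey gone), Yellowfin Tuna (all prey gone) → extinct.
No further losses. Total secondary extinctions: 5.

5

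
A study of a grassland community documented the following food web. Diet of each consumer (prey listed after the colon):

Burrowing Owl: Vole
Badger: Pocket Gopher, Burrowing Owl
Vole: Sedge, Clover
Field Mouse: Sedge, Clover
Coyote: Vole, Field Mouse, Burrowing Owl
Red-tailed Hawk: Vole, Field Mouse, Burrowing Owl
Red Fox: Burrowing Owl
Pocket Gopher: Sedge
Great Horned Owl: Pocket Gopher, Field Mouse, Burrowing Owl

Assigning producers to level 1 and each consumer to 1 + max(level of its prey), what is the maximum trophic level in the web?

Producers (level 1): Sedge, Clover.
Sedge → Vole → Burrowing Owl → Red Fox gives Red Fox level 4.
No species has a prey at level 4, so no species reaches level 5.

4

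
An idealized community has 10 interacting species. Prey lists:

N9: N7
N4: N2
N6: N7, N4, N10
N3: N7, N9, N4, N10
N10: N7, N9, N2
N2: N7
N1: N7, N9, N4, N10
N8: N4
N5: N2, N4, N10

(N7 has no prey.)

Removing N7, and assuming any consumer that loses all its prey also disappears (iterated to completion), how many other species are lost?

9

Remove N7.
Round 1: N9 (all prey gone), N2 (all prey gone) → extinct.
Round 2: N4 (all prey gone), N10 (all prey gone) → extinct.
Round 3: N3 (all prey gone), N5 (all prey gone), N8 (all prey gone), N6 (all prey gone), N1 (all prey gone) → extinct.
No further losses. Total secondary extinctions: 9.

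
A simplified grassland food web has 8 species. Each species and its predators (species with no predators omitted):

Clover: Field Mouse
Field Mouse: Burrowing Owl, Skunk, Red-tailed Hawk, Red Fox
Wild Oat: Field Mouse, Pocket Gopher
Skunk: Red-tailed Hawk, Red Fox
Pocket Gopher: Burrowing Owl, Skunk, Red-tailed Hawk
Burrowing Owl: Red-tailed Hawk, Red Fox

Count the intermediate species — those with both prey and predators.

Intermediate species (has both prey and predators): Field Mouse, Pocket Gopher, Burrowing Owl, Skunk.
Count: 4.

4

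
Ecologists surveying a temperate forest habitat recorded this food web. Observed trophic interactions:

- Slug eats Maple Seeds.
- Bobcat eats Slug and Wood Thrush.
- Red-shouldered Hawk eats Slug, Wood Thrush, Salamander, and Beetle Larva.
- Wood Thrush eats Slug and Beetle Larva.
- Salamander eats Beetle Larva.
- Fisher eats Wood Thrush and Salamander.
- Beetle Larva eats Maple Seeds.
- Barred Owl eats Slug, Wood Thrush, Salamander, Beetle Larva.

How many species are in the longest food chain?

One longest chain: Maple Seeds → Beetle Larva → Wood Thrush → Bobcat.
It has 4 species and 3 links.

4 species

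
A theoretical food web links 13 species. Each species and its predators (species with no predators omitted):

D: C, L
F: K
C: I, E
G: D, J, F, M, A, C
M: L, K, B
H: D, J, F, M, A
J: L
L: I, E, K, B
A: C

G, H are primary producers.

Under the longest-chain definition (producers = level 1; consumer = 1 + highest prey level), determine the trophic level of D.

G is a producer → level 1.
D eats G (level 1); other prey at levels: H 1 → level 2.

Trophic level 2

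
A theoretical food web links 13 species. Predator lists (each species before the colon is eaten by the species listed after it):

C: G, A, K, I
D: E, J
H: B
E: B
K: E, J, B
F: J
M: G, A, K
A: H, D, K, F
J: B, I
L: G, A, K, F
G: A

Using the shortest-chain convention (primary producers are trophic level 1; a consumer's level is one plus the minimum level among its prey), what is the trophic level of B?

Trophic level 3

C is a producer → level 1.
K eats C → level 2.
B eats K → level 3.
No prey of B is below level 2, so 3 is the minimum.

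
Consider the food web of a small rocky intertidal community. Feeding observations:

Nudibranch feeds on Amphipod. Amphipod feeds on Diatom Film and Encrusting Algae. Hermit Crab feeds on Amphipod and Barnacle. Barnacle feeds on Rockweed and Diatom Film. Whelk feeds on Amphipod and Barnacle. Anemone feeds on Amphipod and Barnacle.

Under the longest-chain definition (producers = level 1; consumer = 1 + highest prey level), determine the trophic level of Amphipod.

Trophic level 2

Diatom Film is a producer → level 1.
Amphipod eats Diatom Film (level 1); other prey at levels: Encrusting Algae 1 → level 2.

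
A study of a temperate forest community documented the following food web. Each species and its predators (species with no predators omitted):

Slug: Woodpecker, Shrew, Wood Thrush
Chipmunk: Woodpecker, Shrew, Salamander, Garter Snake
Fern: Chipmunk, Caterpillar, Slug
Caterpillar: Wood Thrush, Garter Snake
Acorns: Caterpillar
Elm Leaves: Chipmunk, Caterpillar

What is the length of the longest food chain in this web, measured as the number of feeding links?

2 links

One longest chain: Fern → Chipmunk → Woodpecker.
It has 3 species and 2 links.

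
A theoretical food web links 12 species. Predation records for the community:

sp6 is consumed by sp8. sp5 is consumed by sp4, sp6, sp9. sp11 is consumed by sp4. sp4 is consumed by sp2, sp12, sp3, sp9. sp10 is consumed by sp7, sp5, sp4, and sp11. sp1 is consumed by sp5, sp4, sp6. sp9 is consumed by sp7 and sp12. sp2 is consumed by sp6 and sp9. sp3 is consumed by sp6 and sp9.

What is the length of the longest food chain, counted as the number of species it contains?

One longest chain: sp10 → sp5 → sp4 → sp3 → sp9 → sp12.
It has 6 species and 5 links.

6 species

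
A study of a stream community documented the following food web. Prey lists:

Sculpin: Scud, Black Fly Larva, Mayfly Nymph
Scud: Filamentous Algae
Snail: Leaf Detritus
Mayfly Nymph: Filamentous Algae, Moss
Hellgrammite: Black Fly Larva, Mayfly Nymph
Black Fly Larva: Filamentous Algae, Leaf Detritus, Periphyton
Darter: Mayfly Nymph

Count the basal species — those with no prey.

4

Basal species (no prey listed): Filamentous Algae, Moss, Leaf Detritus, Periphyton.
Count: 4.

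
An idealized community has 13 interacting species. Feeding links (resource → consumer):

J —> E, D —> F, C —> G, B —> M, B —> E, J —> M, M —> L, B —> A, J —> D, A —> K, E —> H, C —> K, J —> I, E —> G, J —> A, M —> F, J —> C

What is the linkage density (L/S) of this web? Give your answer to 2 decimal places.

There are L = 17 links among S = 13 species.
L/S = 17/13 = 1.3077 ≈ 1.31.

L/S = 1.31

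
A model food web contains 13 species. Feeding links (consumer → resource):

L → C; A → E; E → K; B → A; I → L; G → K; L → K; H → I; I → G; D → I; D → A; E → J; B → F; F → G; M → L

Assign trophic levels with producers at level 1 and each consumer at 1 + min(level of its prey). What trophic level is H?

Trophic level 4

K is a producer → level 1.
L eats K → level 2.
I eats L → level 3.
H eats I → level 4.
No prey of H is below level 3, so 4 is the minimum.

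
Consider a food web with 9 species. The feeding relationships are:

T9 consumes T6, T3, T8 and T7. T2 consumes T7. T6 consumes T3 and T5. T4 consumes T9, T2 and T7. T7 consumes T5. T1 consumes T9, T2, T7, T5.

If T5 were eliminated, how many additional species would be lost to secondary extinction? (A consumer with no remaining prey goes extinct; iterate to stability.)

Remove T5.
Round 1: T7 (all prey gone) → extinct.
Round 2: T2 (all prey gone) → extinct.
No further losses. Total secondary extinctions: 2.

2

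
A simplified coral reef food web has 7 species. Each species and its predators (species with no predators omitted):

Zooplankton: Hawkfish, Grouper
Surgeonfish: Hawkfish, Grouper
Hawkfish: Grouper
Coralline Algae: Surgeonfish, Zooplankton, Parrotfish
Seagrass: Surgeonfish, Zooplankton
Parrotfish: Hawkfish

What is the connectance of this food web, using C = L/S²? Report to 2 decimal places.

C = 0.22

The web has S = 7 species and L = 11 feeding links.
C = L / S² = 11 / 49 = 0.2245 ≈ 0.22.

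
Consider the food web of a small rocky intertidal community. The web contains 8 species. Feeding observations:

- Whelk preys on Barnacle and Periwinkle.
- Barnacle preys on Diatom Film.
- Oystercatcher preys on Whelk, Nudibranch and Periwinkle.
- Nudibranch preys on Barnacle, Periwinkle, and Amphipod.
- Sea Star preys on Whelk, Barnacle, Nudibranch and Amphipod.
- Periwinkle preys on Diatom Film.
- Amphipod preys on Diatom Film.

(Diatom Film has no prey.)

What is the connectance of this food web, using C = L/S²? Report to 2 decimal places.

The web has S = 8 species and L = 15 feeding links.
C = L / S² = 15 / 64 = 0.2344 ≈ 0.23.

C = 0.23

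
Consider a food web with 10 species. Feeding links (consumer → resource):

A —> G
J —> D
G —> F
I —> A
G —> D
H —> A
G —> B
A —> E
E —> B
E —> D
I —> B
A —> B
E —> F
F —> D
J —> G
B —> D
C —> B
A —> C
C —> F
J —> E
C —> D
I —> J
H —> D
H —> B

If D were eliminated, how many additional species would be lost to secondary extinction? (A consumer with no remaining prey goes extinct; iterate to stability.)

Remove D.
Round 1: B (all prey gone), F (all prey gone) → extinct.
Round 2: C (all prey gone), E (all prey gone), G (all prey gone) → extinct.
Round 3: J (all prey gone), A (all prey gone) → extinct.
Round 4: H (all prey gone), I (all prey gone) → extinct.
No further losses. Total secondary extinctions: 9.

9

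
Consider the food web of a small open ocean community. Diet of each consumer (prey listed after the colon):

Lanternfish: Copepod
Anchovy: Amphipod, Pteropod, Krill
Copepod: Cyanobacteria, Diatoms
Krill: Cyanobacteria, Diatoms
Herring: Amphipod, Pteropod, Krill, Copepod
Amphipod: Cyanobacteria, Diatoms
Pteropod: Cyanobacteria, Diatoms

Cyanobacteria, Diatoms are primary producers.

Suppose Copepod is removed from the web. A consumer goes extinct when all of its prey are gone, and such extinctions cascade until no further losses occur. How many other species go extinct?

1

Remove Copepod.
Round 1: Lanternfish (all prey gone) → extinct.
No further losses. Total secondary extinctions: 1.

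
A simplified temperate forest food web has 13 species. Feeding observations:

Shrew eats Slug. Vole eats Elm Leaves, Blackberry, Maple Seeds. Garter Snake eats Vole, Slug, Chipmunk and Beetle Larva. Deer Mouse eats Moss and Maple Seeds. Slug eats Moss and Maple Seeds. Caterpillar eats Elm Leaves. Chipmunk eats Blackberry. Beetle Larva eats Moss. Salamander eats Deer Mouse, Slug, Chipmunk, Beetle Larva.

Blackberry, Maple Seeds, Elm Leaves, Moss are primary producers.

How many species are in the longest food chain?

One longest chain: Moss → Beetle Larva → Salamander.
It has 3 species and 2 links.

3 species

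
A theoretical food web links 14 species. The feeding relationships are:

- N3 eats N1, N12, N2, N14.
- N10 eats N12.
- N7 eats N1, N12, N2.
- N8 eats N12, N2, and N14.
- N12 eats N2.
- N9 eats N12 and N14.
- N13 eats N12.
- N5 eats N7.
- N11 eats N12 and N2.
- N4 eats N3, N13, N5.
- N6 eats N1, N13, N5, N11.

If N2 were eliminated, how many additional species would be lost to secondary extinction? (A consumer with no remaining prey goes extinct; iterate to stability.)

4

Remove N2.
Round 1: N12 (all prey gone) → extinct.
Round 2: N13 (all prey gone), N10 (all prey gone), N11 (all prey gone) → extinct.
No further losses. Total secondary extinctions: 4.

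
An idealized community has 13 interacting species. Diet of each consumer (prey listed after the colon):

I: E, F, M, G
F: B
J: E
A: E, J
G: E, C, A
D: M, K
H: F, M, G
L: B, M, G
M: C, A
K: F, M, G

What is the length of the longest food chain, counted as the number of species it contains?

One longest chain: E → J → A → M → K → D.
It has 6 species and 5 links.

6 species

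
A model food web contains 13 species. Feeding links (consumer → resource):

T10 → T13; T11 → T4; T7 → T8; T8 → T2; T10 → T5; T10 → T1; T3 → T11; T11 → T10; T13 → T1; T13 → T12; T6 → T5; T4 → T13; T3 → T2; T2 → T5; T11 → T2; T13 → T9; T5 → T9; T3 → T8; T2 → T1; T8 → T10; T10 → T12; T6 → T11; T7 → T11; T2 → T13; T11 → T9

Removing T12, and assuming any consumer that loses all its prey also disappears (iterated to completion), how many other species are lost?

0

Remove T12.
Every predator of it retains at least one other prey: T13 still has T9, T1; T10 still has T1, T13, T5.
No consumer loses all prey, so no secondary extinctions occur.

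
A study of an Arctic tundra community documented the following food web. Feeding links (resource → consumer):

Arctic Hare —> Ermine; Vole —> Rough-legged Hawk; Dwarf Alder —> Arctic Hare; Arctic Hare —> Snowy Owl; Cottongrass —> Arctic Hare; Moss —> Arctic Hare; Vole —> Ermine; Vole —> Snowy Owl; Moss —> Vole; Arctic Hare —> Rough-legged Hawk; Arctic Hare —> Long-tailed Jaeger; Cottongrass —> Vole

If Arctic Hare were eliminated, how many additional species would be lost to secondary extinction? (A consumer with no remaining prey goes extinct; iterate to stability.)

Remove Arctic Hare.
Round 1: Long-tailed Jaeger (all prey gone) → extinct.
No further losses. Total secondary extinctions: 1.

1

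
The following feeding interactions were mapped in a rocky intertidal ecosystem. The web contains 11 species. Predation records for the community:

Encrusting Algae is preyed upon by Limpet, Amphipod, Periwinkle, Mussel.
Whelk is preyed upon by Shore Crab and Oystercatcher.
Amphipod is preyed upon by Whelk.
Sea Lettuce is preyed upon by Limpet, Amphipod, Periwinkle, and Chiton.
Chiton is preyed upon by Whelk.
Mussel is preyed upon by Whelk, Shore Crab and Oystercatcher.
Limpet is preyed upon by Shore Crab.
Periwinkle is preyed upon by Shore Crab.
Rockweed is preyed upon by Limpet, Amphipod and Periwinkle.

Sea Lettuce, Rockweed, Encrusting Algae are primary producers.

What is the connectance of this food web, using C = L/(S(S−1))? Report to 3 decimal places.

The web has S = 11 species and L = 20 feeding links.
C = L / (S(S−1)) = 20 / 110 = 0.1818 ≈ 0.182.

C = 0.182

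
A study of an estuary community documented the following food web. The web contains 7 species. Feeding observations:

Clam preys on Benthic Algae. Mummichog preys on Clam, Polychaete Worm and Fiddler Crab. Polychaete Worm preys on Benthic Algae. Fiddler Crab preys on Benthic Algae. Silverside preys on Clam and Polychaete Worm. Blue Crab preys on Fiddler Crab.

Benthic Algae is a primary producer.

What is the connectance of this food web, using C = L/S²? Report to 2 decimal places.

C = 0.18

The web has S = 7 species and L = 9 feeding links.
C = L / S² = 9 / 49 = 0.1837 ≈ 0.18.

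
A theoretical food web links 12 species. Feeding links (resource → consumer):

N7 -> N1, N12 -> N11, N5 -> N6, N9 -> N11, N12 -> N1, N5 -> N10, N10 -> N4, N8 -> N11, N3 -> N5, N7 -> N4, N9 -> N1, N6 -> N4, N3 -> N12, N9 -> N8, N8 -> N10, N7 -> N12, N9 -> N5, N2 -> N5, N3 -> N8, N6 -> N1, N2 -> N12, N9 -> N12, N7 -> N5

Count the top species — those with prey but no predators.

3

Top species (has prey, but nothing eats it): N11, N4, N1.
Count: 3.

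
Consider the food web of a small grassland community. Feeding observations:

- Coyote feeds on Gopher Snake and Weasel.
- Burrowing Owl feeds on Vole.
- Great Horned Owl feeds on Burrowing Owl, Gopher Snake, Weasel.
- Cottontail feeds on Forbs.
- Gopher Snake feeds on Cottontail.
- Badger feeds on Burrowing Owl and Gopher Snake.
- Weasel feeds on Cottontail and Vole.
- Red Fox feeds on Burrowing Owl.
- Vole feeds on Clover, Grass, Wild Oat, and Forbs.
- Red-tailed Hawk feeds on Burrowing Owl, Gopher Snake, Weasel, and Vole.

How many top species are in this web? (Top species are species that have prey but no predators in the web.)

5

Top species (has prey, but nothing eats it): Great Horned Owl, Red Fox, Badger, Red-tailed Hawk, Coyote.
Count: 5.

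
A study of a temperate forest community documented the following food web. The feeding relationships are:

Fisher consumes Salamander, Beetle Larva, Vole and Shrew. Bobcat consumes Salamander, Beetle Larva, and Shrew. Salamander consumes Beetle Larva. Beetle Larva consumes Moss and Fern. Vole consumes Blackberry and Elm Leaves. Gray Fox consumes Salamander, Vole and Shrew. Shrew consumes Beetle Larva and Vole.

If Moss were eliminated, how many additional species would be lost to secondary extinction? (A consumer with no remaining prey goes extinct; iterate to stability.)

0

Remove Moss.
Every predator of it retains at least one other prey: Beetle Larva still has Fern.
No consumer loses all prey, so no secondary extinctions occur.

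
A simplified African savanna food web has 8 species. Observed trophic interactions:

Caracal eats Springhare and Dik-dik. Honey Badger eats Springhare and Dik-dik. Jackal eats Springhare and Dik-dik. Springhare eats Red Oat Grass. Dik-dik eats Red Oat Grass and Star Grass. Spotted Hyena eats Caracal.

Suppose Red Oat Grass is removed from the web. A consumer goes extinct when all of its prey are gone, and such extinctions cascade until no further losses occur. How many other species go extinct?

Remove Red Oat Grass.
Round 1: Springhare (all prey gone) → extinct.
No further losses. Total secondary extinctions: 1.

1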